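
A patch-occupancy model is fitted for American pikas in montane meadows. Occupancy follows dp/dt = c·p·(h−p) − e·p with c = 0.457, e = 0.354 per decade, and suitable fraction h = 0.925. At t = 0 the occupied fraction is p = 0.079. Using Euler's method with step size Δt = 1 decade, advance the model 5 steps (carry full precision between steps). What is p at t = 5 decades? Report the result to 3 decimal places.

Update rule: p ← p + [c·p·(h−p) − e·p]·Δt with Δt = 1.
t = 1: p = 0.07900 + (+0.00258) = 0.08158
t = 2: p = 0.08158 + (+0.00257) = 0.08414
t = 3: p = 0.08414 + (+0.00255) = 0.08669
t = 4: p = 0.08669 + (+0.00252) = 0.08921
t = 5: p = 0.08921 + (+0.00249) = 0.09171

0.092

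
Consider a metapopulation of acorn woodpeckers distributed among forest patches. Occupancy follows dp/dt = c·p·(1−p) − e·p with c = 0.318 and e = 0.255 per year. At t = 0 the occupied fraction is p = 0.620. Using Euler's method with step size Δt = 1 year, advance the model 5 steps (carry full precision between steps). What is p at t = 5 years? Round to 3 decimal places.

Update rule: p ← p + [c·p·(1−p) − e·p]·Δt with Δt = 1.
step 1: Δp = -0.08318, p = 0.53682
step 2: Δp = -0.05782, p = 0.47900
step 3: Δp = -0.04279, p = 0.43622
step 4: Δp = -0.03303, p = 0.40319
step 5: Δp = -0.02629, p = 0.37689

0.377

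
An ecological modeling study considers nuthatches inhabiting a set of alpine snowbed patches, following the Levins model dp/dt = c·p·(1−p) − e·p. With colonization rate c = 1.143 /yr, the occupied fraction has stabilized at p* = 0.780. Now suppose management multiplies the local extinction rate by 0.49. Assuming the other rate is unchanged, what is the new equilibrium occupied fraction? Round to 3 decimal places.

0.892

Balance c(1−p*) = e gives e = 1.143×(1 − 0.78000) = 0.25146.
New p* = 1 − e/c = 1 − 0.12322/1.14300 = 0.89220.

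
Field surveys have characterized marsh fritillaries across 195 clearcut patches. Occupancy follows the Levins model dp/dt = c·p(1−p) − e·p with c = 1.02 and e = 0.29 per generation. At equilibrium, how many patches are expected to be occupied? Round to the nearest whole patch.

140

p* = 1 − e/c = 1 − 0.29/1.02 = 0.7157.
Expected occupied patches = N × p* = 195 × 0.7157 = 139.56 ≈ 140.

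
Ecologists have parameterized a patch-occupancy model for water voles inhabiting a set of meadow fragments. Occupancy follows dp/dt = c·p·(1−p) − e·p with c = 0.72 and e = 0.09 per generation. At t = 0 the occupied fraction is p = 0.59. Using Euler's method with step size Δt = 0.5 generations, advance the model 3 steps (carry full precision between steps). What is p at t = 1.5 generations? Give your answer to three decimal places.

Update rule: p ← p + [c·p·(1−p) − e·p]·Δt with Δt = 0.5.
t = 0.5: p = 0.59000 + (+0.06053) = 0.65053
t = 1: p = 0.65053 + (+0.05257) = 0.70310
t = 1.5: p = 0.70310 + (+0.04351) = 0.74661

0.747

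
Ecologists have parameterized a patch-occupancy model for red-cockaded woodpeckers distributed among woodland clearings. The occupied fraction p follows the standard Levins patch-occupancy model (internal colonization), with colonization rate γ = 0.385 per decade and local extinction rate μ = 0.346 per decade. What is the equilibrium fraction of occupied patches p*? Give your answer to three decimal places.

0.101

At equilibrium, colonization balances extinction: γ·p*·(1−p*) = μ·p*.
So p* = 1 − μ/γ = 1 − 0.346/0.385 = 1 − 0.8987 = 0.1013.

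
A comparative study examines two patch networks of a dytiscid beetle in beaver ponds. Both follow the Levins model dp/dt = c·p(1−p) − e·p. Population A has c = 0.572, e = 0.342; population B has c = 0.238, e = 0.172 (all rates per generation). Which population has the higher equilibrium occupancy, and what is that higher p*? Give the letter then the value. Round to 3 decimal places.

A: p*_A = 1 − 0.342/0.572 = 0.4021.
B: p*_B = 1 − 0.172/0.238 = 0.2773.
A is higher at 0.4021.

A, 0.402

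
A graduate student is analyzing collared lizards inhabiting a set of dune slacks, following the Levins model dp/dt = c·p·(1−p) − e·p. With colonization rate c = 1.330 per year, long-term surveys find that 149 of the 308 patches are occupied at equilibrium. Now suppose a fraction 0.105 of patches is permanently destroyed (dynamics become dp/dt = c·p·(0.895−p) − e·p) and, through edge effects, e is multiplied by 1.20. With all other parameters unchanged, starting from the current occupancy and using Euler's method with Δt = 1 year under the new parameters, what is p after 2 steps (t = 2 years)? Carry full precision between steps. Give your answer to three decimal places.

0.315

Observed p* = 149/308 = 0.48377.
Balance c(1−p*) = e gives e = 1.330×(1 − 0.48377) = 0.68659.
Starting from p₀ = 0.48377; update p ← p + (dp/dt)·Δt with the new parameters.
step 1: Δp = -0.13399, p = 0.34978
step 2: Δp = -0.03455, p = 0.31523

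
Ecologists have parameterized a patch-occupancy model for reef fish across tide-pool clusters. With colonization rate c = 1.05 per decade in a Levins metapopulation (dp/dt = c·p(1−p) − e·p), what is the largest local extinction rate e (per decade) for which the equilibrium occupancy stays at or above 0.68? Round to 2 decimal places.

1 − e/c ≥ 0.68 ⇒ e ≤ c(1 − 0.68) = 1.05 × 0.3200.
e_max = 0.3360.

0.34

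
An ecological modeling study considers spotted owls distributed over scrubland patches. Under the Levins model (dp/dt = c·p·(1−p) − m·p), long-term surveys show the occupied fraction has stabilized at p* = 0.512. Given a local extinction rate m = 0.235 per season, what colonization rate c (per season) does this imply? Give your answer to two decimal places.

At equilibrium c(1−p*) = m, so c = m/(1−p*).
c = 0.235/(1 − 0.512) = 0.235/0.4880 = 0.4816.

0.48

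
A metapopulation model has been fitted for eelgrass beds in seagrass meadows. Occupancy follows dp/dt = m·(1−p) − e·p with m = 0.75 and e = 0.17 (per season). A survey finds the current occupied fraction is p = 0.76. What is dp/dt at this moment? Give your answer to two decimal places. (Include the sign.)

Colonization term: m·(1−p) = 0.75×0.2400 = 0.18000.
Extinction term: e·p = 0.12920.
dp/dt = 0.18000 − 0.12920 = 0.05080.

0.05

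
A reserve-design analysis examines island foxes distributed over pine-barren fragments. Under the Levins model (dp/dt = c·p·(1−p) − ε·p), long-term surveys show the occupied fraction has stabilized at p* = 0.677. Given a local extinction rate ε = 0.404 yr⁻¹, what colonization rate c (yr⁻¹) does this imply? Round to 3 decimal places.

1.251

At equilibrium c(1−p*) = ε, so c = ε/(1−p*).
c = 0.404/(1 − 0.677) = 0.404/0.3230 = 1.2508.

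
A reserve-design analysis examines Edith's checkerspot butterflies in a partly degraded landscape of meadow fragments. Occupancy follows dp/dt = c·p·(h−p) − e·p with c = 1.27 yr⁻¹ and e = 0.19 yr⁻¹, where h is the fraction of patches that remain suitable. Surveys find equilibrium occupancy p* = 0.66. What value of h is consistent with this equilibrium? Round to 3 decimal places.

0.810

At equilibrium c(h−p*) = e, so h = p* + e/c.
h = 0.66 + 0.19/1.27 = 0.66 + 0.1496 = 0.8096.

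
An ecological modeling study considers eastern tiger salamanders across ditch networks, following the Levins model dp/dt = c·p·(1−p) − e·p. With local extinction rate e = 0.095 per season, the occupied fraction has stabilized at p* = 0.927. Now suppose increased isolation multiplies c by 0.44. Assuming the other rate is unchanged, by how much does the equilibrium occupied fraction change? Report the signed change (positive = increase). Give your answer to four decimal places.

Balance c(1−p*) = e gives c = e/(1 − 0.92700) = 0.095/0.07300 = 1.30137.
New p* = 1 − e/c = 1 − 0.09500/0.57260 = 0.83409.
Δp* = 0.83409 − 0.92700 = -0.09291.

-0.0929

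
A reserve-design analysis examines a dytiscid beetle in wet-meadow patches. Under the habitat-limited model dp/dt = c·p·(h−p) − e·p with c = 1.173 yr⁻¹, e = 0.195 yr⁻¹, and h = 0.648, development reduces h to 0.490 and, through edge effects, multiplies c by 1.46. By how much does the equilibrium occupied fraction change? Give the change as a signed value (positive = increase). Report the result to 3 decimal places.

-0.106

Before: p* = h − e/c = 0.648 − 0.195/1.173 = 0.648 − 0.1662 = 0.4818.
After: c = 1.71258, e = 0.195, h = 0.490; p* = 0.490 − 0.195/1.71258 = 0.3761.
Δp* = 0.3761 − 0.4818 = -0.1056.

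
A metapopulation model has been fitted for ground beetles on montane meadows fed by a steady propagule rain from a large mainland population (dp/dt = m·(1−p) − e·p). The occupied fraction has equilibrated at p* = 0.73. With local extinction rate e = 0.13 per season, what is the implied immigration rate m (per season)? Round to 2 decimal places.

0.35

At equilibrium m(1−p*) = e·p*, so m = e·p*/(1−p*).
m = 0.13 × 0.73 / 0.2700 = 0.0949/0.2700 = 0.3515.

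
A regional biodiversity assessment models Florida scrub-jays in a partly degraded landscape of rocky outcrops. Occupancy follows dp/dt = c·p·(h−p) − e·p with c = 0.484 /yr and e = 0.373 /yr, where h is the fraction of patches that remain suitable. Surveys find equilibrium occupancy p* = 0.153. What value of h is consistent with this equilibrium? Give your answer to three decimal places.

0.924

At equilibrium c(h−p*) = e, so h = p* + e/c.
h = 0.153 + 0.373/0.484 = 0.153 + 0.7707 = 0.9237.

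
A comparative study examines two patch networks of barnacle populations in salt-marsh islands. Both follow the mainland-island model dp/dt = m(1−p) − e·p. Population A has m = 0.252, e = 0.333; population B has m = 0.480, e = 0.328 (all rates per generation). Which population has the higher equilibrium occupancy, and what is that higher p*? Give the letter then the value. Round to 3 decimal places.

B, 0.594

A: p*_A = m/(m+e) = 0.252/0.5850 = 0.4308.
B: p*_B = 0.480/0.8080 = 0.5941.
B is higher at 0.5941.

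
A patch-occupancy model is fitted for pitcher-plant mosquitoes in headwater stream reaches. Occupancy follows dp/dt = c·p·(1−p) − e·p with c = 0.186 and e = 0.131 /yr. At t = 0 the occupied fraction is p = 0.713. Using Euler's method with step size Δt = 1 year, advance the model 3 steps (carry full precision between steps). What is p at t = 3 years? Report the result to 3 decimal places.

Update rule: p ← p + [c·p·(1−p) − e·p]·Δt with Δt = 1.
t = 1: p = 0.71300 + (-0.05534) = 0.65766
t = 2: p = 0.65766 + (-0.04428) = 0.61338
t = 3: p = 0.61338 + (-0.03624) = 0.57714

0.577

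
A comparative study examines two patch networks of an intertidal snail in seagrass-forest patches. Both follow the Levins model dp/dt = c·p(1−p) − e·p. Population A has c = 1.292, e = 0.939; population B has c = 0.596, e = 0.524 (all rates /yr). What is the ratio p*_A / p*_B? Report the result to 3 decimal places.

2.262

A: p*_A = 1 − 0.939/1.292 = 0.2732.
B: p*_B = 1 − 0.524/0.596 = 0.1208.
p*_A / p*_B = 0.2732/0.1208 = 2.2617.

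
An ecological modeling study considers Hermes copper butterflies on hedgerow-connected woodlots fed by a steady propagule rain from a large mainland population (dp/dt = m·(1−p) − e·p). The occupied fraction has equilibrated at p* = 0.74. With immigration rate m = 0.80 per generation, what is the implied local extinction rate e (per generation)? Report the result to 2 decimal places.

At equilibrium m(1−p*) = e·p*, so e = m(1−p*)/p*.
e = 0.80 × 0.2600 / 0.74 = 0.2811.

0.28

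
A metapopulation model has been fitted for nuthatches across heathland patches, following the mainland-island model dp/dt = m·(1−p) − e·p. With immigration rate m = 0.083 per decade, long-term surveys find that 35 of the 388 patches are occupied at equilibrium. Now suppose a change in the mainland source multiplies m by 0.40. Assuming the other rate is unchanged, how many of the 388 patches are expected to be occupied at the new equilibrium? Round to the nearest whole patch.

15

Observed p* = 35/388 = 0.09021.
Balance m(1−p*) = e·p* gives e = m(1−p*)/p* = 0.083×0.90979/0.09021 = 0.83708.
New p* = m/(m+e) = 0.03320/(0.03320+0.83708) = 0.03815.
Expected occupied = 388 × 0.03815 = 14.80 ≈ 15.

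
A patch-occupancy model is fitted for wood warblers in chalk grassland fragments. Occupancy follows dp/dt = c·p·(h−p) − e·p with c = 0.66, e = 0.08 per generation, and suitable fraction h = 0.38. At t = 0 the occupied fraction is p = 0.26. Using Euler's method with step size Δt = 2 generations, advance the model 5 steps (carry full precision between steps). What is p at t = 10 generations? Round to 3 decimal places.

0.259

Update rule: p ← p + [c·p·(h−p) − e·p]·Δt with Δt = 2.
step 1: Δp = -0.00042, p = 0.25958
step 2: Δp = -0.00027, p = 0.25931
step 3: Δp = -0.00018, p = 0.25913
step 4: Δp = -0.00012, p = 0.25901
step 5: Δp = -0.00008, p = 0.25894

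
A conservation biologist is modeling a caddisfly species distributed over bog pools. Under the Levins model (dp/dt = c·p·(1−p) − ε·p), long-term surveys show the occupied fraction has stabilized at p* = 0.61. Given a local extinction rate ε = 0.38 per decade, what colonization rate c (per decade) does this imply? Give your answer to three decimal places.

At equilibrium c(1−p*) = ε, so c = ε/(1−p*).
c = 0.38/(1 − 0.61) = 0.38/0.3900 = 0.9744.

0.974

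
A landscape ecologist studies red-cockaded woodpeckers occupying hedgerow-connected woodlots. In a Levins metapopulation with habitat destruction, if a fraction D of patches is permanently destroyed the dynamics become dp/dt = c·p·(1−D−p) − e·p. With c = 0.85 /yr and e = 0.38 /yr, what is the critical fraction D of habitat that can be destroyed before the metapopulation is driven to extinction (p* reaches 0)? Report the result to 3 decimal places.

The nontrivial equilibrium is p* = (1−D) − e/c; extinction occurs when this hits zero.
So D_crit = 1 − e/c = 1 − 0.38/0.85 = 1 − 0.4471 = 0.5529.
Note this equals the original equilibrium occupancy — the Levins extinction-debt result.

0.553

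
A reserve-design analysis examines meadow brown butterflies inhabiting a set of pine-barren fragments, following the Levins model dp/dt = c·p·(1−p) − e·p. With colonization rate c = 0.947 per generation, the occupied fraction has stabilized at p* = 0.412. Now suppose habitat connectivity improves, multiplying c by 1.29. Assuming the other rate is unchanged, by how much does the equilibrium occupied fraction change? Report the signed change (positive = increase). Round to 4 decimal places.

Balance c(1−p*) = e gives e = 0.947×(1 − 0.41200) = 0.55684.
New p* = 1 − e/c = 1 − 0.55684/1.22163 = 0.54418.
Δp* = 0.54418 − 0.41200 = +0.13218.

0.1322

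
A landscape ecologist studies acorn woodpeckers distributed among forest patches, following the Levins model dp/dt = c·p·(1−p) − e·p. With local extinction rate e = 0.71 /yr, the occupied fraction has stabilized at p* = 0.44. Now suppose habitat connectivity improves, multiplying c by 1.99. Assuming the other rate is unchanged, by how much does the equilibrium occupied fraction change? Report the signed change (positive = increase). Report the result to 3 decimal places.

Balance c(1−p*) = e gives c = e/(1 − 0.44000) = 0.71/0.56000 = 1.26786.
New p* = 1 − e/c = 1 − 0.71000/2.52304 = 0.71859.
Δp* = 0.71859 − 0.44000 = +0.27859.

0.279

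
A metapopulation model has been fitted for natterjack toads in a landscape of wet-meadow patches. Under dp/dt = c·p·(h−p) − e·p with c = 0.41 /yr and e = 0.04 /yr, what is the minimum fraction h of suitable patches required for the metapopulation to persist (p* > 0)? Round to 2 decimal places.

p* = h − e/c is positive only when h > e/c.
h_min = e/c = 0.04/0.41 = 0.0976.

0.10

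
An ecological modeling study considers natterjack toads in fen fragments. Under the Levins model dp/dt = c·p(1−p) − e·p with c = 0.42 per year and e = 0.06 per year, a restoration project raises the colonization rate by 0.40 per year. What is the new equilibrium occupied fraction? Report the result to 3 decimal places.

0.927

Before: p* = 1 − 0.06/0.42 = 0.8571.
After the change, c = 0.82, e = 0.06, so p* = 1 − 0.06/0.82 = 0.9268.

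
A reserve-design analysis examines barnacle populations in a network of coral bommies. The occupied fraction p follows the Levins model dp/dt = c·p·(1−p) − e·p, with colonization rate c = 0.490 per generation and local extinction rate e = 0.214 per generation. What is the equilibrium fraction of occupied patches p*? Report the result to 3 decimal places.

At equilibrium, colonization balances extinction: c·p*·(1−p*) = e·p*.
So p* = 1 − e/c = 1 − 0.214/0.490 = 1 − 0.4367 = 0.5633.

0.563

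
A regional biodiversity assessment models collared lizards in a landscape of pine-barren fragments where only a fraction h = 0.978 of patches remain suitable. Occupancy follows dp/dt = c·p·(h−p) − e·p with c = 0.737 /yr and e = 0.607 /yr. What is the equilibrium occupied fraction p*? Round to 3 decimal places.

Setting dp/dt = 0 and dividing by p* gives c·(h−p*) = e.
So p* = h − e/c = 0.978 − 0.607/0.737 = 0.978 − 0.8236 = 0.1544.

0.154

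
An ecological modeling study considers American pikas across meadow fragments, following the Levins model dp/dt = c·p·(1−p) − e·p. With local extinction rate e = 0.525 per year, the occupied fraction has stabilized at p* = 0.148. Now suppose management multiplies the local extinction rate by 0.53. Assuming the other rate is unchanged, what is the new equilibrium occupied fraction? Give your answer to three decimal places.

0.548

Balance c(1−p*) = e gives c = e/(1 − 0.14800) = 0.525/0.85200 = 0.61620.
New p* = 1 − e/c = 1 − 0.27825/0.61620 = 0.54844.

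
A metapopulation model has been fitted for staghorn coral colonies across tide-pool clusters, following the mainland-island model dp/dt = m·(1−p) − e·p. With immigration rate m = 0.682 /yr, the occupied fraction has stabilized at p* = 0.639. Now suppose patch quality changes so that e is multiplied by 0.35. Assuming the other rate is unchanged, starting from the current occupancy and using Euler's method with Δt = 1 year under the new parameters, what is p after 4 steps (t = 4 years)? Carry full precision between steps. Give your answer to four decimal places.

0.8347

Balance m(1−p*) = e·p* gives e = m(1−p*)/p* = 0.682×0.36100/0.63900 = 0.38529.
Starting from p₀ = 0.63900; update p ← p + (dp/dt)·Δt with the new parameters.
t = 1: p = 0.63900 + (+0.16003) = 0.79903
t = 2: p = 0.79903 + (+0.02931) = 0.82834
t = 3: p = 0.82834 + (+0.00537) = 0.83371
t = 4: p = 0.83371 + (+0.00098) = 0.83469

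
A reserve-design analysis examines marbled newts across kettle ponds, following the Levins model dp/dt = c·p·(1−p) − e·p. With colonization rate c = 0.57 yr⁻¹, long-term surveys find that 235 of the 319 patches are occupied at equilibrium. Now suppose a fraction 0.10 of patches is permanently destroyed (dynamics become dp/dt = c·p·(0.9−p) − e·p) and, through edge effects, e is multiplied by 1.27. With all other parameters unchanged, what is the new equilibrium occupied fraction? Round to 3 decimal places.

Observed p* = 235/319 = 0.73668.
Balance c(1−p*) = e gives e = 0.57×(1 − 0.73668) = 0.15009.
New p* = 0.9 − e/c = 0.9 − 0.19061/0.57000 = 0.56560.

0.566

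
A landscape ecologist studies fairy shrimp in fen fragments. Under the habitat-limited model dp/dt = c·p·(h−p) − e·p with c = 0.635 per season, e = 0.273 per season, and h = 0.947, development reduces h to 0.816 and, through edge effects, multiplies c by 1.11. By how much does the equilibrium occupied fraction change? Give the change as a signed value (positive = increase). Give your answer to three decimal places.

-0.088

Before: p* = h − e/c = 0.947 − 0.273/0.635 = 0.947 − 0.4299 = 0.5171.
After: c = 0.70485, e = 0.273, h = 0.816; p* = 0.816 − 0.273/0.70485 = 0.4287.
Δp* = 0.4287 − 0.5171 = -0.0884.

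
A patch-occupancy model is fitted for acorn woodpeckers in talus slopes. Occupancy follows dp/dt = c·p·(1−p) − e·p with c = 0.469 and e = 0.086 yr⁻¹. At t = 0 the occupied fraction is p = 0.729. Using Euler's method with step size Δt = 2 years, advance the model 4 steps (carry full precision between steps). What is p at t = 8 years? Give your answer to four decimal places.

Update rule: p ← p + [c·p·(1−p) − e·p]·Δt with Δt = 2.
step 1: Δp = +0.05992, p = 0.78892
step 2: Δp = +0.02050, p = 0.80943
step 3: Δp = +0.00547, p = 0.81490
step 4: Δp = +0.00133, p = 0.81622

0.8162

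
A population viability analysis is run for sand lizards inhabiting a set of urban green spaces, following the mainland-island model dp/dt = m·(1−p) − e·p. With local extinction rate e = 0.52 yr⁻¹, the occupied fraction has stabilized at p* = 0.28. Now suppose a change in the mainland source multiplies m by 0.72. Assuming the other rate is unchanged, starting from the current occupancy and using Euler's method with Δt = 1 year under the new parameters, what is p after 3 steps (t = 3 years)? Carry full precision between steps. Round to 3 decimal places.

0.221

Balance m(1−p*) = e·p* gives m = e·p*/(1−p*) = 0.52×0.28000/0.72000 = 0.20222.
Starting from p₀ = 0.28000; update p ← p + (dp/dt)·Δt with the new parameters.
p: 0.28000 → 0.23923  (Δp = -0.04077)
p: 0.23923 → 0.22560  (Δp = -0.01363)
p: 0.22560 → 0.22104  (Δp = -0.00456)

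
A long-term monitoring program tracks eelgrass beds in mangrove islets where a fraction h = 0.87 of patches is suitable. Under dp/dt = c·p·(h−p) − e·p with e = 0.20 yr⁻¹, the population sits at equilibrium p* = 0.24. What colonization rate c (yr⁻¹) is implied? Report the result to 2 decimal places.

0.32

At equilibrium c(h−p*) = e, so c = e/(h−p*).
c = 0.20/(0.87 − 0.24) = 0.20/0.6300 = 0.3175.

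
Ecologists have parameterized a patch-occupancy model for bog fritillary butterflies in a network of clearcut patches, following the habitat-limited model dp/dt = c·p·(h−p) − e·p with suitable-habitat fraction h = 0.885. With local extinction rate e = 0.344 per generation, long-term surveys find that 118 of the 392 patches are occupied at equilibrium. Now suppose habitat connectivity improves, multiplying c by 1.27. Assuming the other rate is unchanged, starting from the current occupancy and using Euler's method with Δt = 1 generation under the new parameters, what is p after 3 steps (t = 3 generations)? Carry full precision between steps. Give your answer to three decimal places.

Observed p* = 118/392 = 0.30102.
Balance c(h−p*) = e gives c = e/(0.885 − 0.30102) = 0.344/0.58398 = 0.58906.
Starting from p₀ = 0.30102; update p ← p + (dp/dt)·Δt with the new parameters.
step 1: Δp = +0.02796, p = 0.32898
step 2: Δp = +0.02367, p = 0.35265
step 3: Δp = +0.01913, p = 0.37179

0.372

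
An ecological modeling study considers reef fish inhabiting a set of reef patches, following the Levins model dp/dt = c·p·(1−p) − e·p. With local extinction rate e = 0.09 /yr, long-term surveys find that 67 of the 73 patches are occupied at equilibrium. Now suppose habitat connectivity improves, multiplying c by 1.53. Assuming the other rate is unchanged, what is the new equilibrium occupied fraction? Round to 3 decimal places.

0.946

Observed p* = 67/73 = 0.91781.
Balance c(1−p*) = e gives c = e/(1 − 0.91781) = 0.09/0.08219 = 1.09502.
New p* = 1 − e/c = 1 − 0.09000/1.67538 = 0.94628.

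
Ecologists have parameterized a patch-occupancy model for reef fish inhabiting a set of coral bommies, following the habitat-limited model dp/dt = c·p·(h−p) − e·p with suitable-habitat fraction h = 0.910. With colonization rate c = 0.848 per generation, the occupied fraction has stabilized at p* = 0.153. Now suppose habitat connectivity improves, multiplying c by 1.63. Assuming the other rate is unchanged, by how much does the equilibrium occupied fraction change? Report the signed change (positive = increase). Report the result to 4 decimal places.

0.2926

Balance c(h−p*) = e gives e = 0.848×(0.91 − 0.15300) = 0.64194.
New p* = 0.91 − e/c = 0.91 − 0.64194/1.38224 = 0.44558.
Δp* = 0.44558 − 0.15300 = +0.29258.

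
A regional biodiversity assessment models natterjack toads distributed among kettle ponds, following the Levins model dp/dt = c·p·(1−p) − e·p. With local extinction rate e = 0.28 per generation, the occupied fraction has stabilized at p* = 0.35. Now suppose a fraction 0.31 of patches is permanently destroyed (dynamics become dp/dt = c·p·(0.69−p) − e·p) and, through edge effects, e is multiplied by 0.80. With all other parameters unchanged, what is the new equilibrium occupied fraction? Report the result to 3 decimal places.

Balance c(1−p*) = e gives c = e/(1 − 0.35000) = 0.28/0.65000 = 0.43077.
New p* = 0.69 − e/c = 0.69 − 0.22400/0.43077 = 0.17000.

0.170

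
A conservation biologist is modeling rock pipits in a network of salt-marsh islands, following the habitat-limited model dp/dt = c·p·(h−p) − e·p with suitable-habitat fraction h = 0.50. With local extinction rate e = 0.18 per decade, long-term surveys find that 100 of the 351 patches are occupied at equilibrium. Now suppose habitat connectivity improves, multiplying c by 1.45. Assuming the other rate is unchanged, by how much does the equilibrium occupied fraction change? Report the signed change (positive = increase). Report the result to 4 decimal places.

Observed p* = 100/351 = 0.28490.
Balance c(h−p*) = e gives c = e/(0.5 − 0.28490) = 0.18/0.21510 = 0.83682.
New p* = 0.5 − e/c = 0.5 − 0.18000/1.21339 = 0.35166.
Δp* = 0.35166 − 0.28490 = +0.06676.

0.0668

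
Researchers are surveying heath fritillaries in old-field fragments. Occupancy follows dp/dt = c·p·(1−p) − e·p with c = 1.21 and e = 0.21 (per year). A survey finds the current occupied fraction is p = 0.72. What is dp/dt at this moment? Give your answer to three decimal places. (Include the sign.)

0.093

Colonization term: c·p·(1−p) = 1.21×0.72×0.2800 = 0.24394.
Extinction term: e·p = 0.15120.
dp/dt = 0.24394 − 0.15120 = 0.09274.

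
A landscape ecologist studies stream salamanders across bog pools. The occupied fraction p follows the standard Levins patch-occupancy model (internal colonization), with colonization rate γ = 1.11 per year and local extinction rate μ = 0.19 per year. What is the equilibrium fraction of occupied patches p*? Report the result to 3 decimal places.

Setting dp/dt = 0 and dividing through by p* gives γ·(1−p*) = μ.
So p* = 1 − μ/γ = 1 − 0.19/1.11 = 1 − 0.1712 = 0.8288.

0.829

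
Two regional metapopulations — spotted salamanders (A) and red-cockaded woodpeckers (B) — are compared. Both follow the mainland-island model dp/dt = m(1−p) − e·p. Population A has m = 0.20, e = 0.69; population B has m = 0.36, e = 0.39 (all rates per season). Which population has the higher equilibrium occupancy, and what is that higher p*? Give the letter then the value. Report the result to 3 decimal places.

B, 0.480

A: p*_A = m/(m+e) = 0.20/0.8900 = 0.2247.
B: p*_B = 0.36/0.7500 = 0.4800.
B is higher at 0.4800.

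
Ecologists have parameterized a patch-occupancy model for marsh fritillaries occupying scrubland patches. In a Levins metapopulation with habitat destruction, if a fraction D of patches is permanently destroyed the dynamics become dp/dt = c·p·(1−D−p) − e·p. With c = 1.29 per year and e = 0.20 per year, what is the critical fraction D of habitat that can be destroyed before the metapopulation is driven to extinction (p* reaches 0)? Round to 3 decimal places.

The nontrivial equilibrium is p* = (1−D) − e/c; extinction occurs when this hits zero.
So D_crit = 1 − e/c = 1 − 0.20/1.29 = 1 − 0.1550 = 0.8450.
This equals the undisturbed p*, a classic result of Lande's extension.

0.845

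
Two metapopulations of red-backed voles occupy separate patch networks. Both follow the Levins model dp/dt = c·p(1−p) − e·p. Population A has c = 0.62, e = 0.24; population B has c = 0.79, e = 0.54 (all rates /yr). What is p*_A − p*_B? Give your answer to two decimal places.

A: p*_A = 1 − 0.24/0.62 = 0.6129.
B: p*_B = 1 − 0.54/0.79 = 0.3165.
p*_A − p*_B = 0.6129 − 0.3165 = 0.2964.

0.30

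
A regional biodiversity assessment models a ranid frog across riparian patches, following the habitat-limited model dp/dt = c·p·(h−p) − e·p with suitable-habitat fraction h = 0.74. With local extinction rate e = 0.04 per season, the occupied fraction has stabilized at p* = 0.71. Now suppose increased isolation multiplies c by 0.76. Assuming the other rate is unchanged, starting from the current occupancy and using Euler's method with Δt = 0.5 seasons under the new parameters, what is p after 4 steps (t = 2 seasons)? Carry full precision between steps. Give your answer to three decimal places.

0.702

Balance c(h−p*) = e gives c = e/(0.74 − 0.71000) = 0.04/0.03000 = 1.33333.
Starting from p₀ = 0.71000; update p ← p + (dp/dt)·Δt with the new parameters.
  1  |  dp/dt·Δt = -0.003408  |  p_1 = 0.706592
  2  |  dp/dt·Δt = -0.002172  |  p_2 = 0.704420
  3  |  dp/dt·Δt = -0.001390  |  p_3 = 0.703031
  4  |  dp/dt·Δt = -0.000892  |  p_4 = 0.702139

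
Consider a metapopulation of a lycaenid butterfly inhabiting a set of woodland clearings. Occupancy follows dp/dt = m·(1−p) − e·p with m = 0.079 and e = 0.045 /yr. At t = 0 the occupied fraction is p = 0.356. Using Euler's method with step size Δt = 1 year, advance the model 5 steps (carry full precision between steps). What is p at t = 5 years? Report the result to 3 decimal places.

0.492

Update rule: p ← p + [m·(1−p) − e·p]·Δt with Δt = 1.
step 1: Δp = +0.03486, p = 0.39086
step 2: Δp = +0.03053, p = 0.42139
step 3: Δp = +0.02675, p = 0.44814
step 4: Δp = +0.02343, p = 0.47157
step 5: Δp = +0.02053, p = 0.49209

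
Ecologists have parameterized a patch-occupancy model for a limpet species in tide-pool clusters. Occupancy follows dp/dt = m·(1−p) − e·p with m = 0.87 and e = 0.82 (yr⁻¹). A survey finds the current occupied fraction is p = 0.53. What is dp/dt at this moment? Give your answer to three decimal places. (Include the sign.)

-0.026

Colonization term: m·(1−p) = 0.87×0.4700 = 0.40890.
Extinction term: e·p = 0.43460.
dp/dt = 0.40890 − 0.43460 = -0.02570.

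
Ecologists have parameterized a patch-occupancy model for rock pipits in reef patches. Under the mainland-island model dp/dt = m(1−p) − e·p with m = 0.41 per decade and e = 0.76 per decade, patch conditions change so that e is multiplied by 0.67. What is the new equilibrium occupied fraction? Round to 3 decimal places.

Before: p* = 0.41/(0.41+0.76) = 0.3504.
After: m = 0.41, e = 0.5092; p* = 0.41/0.9192 = 0.4460.

0.446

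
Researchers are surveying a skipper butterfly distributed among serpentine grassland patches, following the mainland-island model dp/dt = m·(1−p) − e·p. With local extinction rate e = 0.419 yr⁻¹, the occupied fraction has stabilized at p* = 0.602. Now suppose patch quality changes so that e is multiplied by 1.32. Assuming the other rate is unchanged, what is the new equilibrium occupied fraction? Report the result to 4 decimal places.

0.5340

Balance m(1−p*) = e·p* gives m = e·p*/(1−p*) = 0.419×0.60200/0.39800 = 0.63376.
New p* = m/(m+e) = 0.63376/(0.63376+0.55308) = 0.53399.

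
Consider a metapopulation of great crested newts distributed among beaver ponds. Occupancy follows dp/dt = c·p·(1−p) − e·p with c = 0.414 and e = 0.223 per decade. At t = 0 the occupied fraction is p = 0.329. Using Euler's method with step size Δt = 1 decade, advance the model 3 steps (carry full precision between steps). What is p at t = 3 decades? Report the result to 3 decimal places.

Update rule: p ← p + [c·p·(1−p) − e·p]·Δt with Δt = 1.
step 1: Δp = +0.01803, p = 0.34703
step 2: Δp = +0.01643, p = 0.36345
step 3: Δp = +0.01473, p = 0.37818

0.378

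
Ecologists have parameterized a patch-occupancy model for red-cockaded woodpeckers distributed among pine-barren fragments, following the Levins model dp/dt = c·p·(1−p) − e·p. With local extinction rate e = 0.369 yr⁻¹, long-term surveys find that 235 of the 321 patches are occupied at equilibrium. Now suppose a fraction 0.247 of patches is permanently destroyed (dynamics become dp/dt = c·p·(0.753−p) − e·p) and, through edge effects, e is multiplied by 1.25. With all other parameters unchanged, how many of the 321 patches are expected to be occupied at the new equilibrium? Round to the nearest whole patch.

Observed p* = 235/321 = 0.73209.
Balance c(1−p*) = e gives c = e/(1 − 0.73209) = 0.369/0.26791 = 1.37733.
New p* = 0.753 − e/c = 0.753 − 0.46125/1.37733 = 0.41811.
Expected occupied = 321 × 0.41811 = 134.21 ≈ 134.

134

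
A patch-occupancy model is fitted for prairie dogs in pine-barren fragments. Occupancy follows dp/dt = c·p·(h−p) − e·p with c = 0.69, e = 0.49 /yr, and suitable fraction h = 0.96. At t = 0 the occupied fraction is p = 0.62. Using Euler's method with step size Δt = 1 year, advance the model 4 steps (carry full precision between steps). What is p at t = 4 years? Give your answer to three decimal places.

0.329

Update rule: p ← p + [c·p·(h−p) − e·p]·Δt with Δt = 1.
step 1: Δp = -0.15835, p = 0.46165
step 2: Δp = -0.06747, p = 0.39419
step 3: Δp = -0.03926, p = 0.35493
step 4: Δp = -0.02573, p = 0.32920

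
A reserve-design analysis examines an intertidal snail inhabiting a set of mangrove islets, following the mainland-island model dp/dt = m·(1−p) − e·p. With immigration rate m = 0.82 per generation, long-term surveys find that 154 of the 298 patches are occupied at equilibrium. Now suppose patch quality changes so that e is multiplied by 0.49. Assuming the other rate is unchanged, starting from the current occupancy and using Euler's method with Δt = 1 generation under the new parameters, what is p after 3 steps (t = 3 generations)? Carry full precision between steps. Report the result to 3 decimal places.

0.687

Observed p* = 154/298 = 0.51678.
Balance m(1−p*) = e·p* gives e = m(1−p*)/p* = 0.82×0.48322/0.51678 = 0.76675.
Starting from p₀ = 0.51678; update p ← p + (dp/dt)·Δt with the new parameters.
p: 0.51678 → 0.71886  (Δp = +0.20208)
p: 0.71886 → 0.67931  (Δp = -0.03955)
p: 0.67931 → 0.68705  (Δp = +0.00774)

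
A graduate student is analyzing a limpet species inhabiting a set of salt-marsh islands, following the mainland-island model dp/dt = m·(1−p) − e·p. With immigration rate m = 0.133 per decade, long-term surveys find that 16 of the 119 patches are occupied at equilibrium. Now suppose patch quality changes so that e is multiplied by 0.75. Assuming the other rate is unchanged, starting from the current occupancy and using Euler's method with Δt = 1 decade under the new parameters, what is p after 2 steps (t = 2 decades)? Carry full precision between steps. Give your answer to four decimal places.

Observed p* = 16/119 = 0.13445.
Balance m(1−p*) = e·p* gives e = m(1−p*)/p* = 0.133×0.86555/0.13445 = 0.85619.
Starting from p₀ = 0.13445; update p ← p + (dp/dt)·Δt with the new parameters.
t = 1: p = 0.13445 + (+0.02878) = 0.16323
t = 2: p = 0.16323 + (+0.00647) = 0.16970

0.1697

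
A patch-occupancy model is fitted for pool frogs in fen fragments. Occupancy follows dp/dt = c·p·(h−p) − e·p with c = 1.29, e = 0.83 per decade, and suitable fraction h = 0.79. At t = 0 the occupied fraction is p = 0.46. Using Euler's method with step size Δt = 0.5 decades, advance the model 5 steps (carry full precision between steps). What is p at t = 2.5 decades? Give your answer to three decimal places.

Update rule: p ← p + [c·p·(h−p) − e·p]·Δt with Δt = 0.5.
step 1: Δp = -0.09299, p = 0.36701
step 2: Δp = -0.05218, p = 0.31483
step 3: Δp = -0.03416, p = 0.28067
step 4: Δp = -0.02427, p = 0.25640
step 5: Δp = -0.01816, p = 0.23824

0.238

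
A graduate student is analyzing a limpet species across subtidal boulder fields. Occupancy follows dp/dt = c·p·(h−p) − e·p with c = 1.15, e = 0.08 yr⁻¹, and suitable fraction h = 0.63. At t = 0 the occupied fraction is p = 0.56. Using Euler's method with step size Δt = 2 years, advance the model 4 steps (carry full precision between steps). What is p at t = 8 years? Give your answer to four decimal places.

0.5604

Update rule: p ← p + [c·p·(h−p) − e·p]·Δt with Δt = 2.
t = 2: p = 0.56000 + (+0.00056) = 0.56056
t = 4: p = 0.56056 + (-0.00016) = 0.56040
t = 6: p = 0.56040 + (+0.00005) = 0.56045
t = 8: p = 0.56045 + (-0.00001) = 0.56043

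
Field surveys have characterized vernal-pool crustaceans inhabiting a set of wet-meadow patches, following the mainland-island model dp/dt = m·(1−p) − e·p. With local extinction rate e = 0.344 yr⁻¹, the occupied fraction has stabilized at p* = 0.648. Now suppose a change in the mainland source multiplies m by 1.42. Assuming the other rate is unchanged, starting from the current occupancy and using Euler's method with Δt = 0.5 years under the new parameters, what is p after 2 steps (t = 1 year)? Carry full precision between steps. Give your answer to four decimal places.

0.7125

Balance m(1−p*) = e·p* gives m = e·p*/(1−p*) = 0.344×0.64800/0.35200 = 0.63327.
Starting from p₀ = 0.64800; update p ← p + (dp/dt)·Δt with the new parameters.
t = 0.5: p = 0.64800 + (+0.04681) = 0.69481
t = 1: p = 0.69481 + (+0.01771) = 0.71252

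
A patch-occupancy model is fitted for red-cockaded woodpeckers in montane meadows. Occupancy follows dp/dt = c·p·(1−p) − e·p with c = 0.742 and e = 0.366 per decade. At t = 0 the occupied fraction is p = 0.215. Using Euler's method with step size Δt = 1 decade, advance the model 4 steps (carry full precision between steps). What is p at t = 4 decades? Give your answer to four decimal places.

0.3945

Update rule: p ← p + [c·p·(1−p) − e·p]·Δt with Δt = 1.
p: 0.21500 → 0.26154  (Δp = +0.04654)
p: 0.26154 → 0.30912  (Δp = +0.04758)
p: 0.30912 → 0.35445  (Δp = +0.04533)
p: 0.35445 → 0.39450  (Δp = +0.04005)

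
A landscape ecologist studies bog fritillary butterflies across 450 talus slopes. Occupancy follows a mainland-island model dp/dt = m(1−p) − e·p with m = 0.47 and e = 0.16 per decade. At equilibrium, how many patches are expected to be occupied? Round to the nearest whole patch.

336

p* = m/(m+e) = 0.47/0.6300 = 0.7460.
Expected occupied patches = N × p* = 450 × 0.7460 = 335.71 ≈ 336.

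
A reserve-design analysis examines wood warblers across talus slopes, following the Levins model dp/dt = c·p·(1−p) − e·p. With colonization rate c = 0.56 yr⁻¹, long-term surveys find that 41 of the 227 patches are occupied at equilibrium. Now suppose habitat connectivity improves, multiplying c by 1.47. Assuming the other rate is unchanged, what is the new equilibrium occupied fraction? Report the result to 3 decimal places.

0.443

Observed p* = 41/227 = 0.18062.
Balance c(1−p*) = e gives e = 0.56×(1 − 0.18062) = 0.45885.
New p* = 1 − e/c = 1 − 0.45885/0.82320 = 0.44260.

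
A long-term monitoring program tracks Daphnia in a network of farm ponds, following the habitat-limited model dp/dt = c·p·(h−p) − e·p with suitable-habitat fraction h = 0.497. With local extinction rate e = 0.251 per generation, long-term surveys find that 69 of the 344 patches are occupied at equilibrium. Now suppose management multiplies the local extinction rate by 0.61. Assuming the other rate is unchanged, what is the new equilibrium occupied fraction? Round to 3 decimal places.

0.316

Observed p* = 69/344 = 0.20058.
Balance c(h−p*) = e gives c = e/(0.497 − 0.20058) = 0.251/0.29642 = 0.84677.
New p* = 0.497 − e/c = 0.497 − 0.15311/0.84677 = 0.31618.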